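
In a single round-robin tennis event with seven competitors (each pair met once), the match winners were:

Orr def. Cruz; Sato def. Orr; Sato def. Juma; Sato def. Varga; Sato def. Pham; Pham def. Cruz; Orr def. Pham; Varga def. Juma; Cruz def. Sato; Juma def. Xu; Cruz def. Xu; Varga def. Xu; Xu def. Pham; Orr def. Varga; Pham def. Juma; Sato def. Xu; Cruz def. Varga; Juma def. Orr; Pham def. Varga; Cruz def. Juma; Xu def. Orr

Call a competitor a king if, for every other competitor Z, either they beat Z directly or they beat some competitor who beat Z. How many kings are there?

4

Juma cannot reach Sato in two steps.
Varga cannot reach Sato, Cruz in two steps.
Sato reaches everyone (king).
Xu cannot reach Sato in two steps.
Orr reaches everyone (king).
Cruz reaches everyone (king).
Pham reaches everyone (king).
Kings: Sato, Orr, Cruz, Pham — 4.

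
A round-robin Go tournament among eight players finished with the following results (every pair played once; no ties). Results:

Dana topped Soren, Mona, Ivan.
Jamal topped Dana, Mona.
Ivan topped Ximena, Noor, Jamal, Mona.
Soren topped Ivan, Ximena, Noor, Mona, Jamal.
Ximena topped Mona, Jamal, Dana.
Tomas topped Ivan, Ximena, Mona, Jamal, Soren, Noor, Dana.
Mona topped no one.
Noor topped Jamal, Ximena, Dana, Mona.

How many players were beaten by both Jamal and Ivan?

Jamal beat: Mona, Dana.
Ivan beat: Ximena, Jamal, Mona, Noor.
Both beat: Mona — 1.

1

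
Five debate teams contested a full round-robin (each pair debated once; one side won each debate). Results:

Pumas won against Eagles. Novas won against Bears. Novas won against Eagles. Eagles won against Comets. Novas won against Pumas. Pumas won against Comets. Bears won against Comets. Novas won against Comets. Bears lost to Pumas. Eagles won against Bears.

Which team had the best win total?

Novas

Win totals: Eagles 2, Pumas 3, Comets 0, Bears 1, Novas 4.
Novas leads with 4 wins (next highest: 3).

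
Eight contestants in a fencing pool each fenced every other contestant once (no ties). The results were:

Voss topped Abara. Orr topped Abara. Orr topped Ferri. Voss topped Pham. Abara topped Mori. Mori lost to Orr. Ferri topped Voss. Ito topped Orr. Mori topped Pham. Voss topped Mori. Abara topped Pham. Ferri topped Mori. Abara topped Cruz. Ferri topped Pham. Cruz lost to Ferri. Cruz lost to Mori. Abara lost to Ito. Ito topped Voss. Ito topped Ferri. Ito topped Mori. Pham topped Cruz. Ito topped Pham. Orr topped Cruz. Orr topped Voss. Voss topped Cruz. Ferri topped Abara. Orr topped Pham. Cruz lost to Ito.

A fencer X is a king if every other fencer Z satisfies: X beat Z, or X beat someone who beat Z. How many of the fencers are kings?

1

Ferri cannot reach Orr, Ito in two steps.
Pham cannot reach Ferri, Voss, Orr, Abara, Mori, Ito in two steps.
Voss cannot reach Ferri, Orr, Ito in two steps.
Orr cannot reach Ito in two steps.
Abara cannot reach Ferri, Voss, Orr, Ito in two steps.
Mori cannot reach Ferri, Voss, Orr, Abara, Ito in two steps.
Ito reaches everyone (king).
Cruz cannot reach Ferri, Pham, Voss, Orr, Abara, Mori, Ito in two steps.
Kings: Ito — 1.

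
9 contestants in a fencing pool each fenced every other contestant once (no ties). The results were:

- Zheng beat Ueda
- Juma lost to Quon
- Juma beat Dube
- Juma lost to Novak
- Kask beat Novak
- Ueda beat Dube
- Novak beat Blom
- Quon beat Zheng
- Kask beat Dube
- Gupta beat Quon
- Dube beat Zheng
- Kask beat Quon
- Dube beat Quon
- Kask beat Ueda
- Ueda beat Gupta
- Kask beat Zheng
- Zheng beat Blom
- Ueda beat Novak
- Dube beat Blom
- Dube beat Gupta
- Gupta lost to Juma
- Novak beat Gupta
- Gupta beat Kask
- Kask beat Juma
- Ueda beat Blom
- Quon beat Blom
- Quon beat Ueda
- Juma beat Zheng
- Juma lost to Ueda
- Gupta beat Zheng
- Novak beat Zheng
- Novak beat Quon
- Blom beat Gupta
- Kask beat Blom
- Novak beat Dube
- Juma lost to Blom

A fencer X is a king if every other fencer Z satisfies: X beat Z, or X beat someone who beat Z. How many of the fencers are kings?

4

Gupta reaches everyone (king).
Juma cannot reach Novak in two steps.
Ueda reaches everyone (king).
Dube cannot reach Novak in two steps.
Zheng cannot reach Kask, Quon in two steps.
Kask reaches everyone (king).
Blom cannot reach Ueda, Novak in two steps.
Novak reaches everyone (king).
Quon cannot reach Kask in two steps.
Kings: Gupta, Ueda, Kask, Novak — 4.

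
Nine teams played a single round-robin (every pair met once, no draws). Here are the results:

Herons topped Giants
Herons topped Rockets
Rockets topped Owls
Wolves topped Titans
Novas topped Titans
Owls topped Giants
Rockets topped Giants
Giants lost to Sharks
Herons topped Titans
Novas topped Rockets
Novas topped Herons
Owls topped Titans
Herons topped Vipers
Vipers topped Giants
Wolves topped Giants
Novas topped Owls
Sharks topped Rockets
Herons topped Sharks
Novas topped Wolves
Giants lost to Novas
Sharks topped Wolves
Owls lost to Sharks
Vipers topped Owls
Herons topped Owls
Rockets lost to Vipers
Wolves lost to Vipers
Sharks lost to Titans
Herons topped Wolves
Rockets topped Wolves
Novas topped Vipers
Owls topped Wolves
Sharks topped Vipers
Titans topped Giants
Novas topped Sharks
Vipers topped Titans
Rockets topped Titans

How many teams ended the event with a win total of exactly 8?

1

Win totals: Sharks 5, Wolves 2, Owls 3, Rockets 4, Vipers 5, Novas 8, Giants 0, Titans 2, Herons 7.
Exactly 8: Novas — 1 team.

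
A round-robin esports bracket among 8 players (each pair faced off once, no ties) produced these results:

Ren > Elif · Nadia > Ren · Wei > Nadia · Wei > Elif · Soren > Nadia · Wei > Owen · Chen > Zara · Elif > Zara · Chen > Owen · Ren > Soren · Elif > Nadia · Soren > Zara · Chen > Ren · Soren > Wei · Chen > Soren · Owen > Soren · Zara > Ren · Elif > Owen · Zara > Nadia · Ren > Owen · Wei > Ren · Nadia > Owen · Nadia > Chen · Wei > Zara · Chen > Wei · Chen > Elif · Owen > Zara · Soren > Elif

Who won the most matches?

Win totals: Zara 2, Soren 4, Ren 3, Wei 5, Chen 6, Elif 3, Owen 2, Nadia 3.
Chen leads with 6 wins (next highest: 5).

Chen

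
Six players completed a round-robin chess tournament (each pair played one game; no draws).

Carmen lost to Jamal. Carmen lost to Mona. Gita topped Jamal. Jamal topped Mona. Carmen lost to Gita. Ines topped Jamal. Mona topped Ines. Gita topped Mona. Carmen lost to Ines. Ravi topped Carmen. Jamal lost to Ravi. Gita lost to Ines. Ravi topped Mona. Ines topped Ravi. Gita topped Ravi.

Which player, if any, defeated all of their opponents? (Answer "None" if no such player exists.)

Highest win total is Ines with 4 (out of 5 possible).
Ines lost to Mona, so no player went undefeated.

None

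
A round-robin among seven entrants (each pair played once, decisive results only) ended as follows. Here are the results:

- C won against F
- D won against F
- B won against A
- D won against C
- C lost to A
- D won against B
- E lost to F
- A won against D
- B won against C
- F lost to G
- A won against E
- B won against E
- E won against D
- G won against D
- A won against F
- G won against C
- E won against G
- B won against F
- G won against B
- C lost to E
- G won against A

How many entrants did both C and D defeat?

1

C beat: F.
D beat: B, C, F.
Both beat: F — 1.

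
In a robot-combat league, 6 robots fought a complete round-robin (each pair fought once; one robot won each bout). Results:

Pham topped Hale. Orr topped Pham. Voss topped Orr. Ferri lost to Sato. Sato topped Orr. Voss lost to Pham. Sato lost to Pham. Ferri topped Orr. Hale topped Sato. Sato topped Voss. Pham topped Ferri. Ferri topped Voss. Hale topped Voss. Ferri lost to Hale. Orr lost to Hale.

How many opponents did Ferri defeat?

Ferri's results: beat Orr, Voss; lost to Pham, Sato, Hale.
That is 2 wins.

2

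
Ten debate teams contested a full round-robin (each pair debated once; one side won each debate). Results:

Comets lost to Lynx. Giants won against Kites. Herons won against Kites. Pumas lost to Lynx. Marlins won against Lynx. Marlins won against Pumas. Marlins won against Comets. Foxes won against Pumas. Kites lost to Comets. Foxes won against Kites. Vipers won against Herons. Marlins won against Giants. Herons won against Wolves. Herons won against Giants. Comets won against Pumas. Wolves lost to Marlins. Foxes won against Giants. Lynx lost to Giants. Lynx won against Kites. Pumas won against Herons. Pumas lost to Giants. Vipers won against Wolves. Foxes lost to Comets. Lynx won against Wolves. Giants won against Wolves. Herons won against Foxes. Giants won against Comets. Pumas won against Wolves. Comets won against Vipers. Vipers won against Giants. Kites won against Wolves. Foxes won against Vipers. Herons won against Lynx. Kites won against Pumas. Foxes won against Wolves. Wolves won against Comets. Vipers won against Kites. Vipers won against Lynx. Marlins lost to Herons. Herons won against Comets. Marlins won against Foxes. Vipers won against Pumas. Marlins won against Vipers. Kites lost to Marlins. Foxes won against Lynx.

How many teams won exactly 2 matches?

Win totals: Pumas 2, Marlins 8, Foxes 6, Vipers 6, Herons 7, Wolves 1, Comets 4, Lynx 4, Kites 2, Giants 5.
Exactly 2: Pumas, Kites — 2 teams.

2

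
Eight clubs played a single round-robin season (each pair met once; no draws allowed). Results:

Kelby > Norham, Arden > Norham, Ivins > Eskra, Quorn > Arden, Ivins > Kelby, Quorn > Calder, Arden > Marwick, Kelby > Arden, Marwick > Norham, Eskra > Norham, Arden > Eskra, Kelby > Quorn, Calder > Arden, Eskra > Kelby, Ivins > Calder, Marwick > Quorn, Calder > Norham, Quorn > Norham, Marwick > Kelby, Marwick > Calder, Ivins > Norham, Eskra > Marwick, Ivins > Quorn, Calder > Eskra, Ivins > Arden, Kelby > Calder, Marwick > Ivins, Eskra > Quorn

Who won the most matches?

Win totals: Calder 3, Eskra 4, Marwick 5, Quorn 3, Norham 0, Kelby 4, Arden 3, Ivins 6.
Ivins leads with 6 wins (next highest: 5).

Ivins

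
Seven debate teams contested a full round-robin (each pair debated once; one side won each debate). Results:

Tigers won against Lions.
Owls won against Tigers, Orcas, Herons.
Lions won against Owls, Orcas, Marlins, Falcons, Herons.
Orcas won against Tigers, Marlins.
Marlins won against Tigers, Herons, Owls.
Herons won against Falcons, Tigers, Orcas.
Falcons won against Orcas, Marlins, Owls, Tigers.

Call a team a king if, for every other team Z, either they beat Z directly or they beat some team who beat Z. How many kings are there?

6

Lions reaches everyone (king).
Marlins reaches everyone (king).
Tigers reaches everyone (king).
Falcons reaches everyone (king).
Orcas cannot reach Falcons in two steps.
Herons reaches everyone (king).
Owls reaches everyone (king).
Kings: Lions, Marlins, Tigers, Falcons, Herons, Owls — 6.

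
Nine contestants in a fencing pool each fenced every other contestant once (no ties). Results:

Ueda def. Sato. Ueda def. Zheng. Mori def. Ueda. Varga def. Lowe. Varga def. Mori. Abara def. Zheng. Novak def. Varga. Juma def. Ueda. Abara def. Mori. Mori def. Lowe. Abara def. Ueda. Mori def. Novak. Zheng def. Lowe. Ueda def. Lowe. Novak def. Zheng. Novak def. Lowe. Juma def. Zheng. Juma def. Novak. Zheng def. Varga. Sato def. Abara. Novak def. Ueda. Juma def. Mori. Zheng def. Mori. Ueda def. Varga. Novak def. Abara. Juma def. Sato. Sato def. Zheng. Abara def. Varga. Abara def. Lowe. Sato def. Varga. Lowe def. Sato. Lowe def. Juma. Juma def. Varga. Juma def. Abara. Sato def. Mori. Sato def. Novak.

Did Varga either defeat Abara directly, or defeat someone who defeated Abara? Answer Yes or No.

No

Varga did not beat Abara directly.
Varga beat Lowe, Mori, but each of them lost to Abara. No two-step path.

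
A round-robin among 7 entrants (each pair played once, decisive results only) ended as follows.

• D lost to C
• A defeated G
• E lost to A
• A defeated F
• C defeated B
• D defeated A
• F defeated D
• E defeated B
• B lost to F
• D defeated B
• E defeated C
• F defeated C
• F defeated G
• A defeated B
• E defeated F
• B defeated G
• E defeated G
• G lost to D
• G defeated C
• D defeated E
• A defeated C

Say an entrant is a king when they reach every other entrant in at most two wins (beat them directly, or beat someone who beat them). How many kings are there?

3

A reaches everyone (king).
B cannot reach A, D, E, F in two steps.
C cannot reach F in two steps.
D reaches everyone (king).
E cannot reach A in two steps.
F reaches everyone (king).
G cannot reach A, E, F in two steps.
Kings: A, D, F — 3.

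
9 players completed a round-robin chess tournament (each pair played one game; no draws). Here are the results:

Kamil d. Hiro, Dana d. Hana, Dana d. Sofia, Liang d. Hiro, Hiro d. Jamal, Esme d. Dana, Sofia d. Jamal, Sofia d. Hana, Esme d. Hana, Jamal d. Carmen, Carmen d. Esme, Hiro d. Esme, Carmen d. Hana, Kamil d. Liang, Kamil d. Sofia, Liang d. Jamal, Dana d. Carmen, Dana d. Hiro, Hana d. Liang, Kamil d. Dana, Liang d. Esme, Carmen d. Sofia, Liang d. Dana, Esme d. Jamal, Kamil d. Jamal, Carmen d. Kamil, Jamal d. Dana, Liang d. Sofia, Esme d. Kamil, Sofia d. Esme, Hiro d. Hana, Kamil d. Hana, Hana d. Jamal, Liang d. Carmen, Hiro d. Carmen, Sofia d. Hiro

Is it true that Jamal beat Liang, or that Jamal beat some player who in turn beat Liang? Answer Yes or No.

Jamal did not beat Liang directly.
Jamal beat Carmen, Dana, but each of them lost to Liang. No two-step path.

No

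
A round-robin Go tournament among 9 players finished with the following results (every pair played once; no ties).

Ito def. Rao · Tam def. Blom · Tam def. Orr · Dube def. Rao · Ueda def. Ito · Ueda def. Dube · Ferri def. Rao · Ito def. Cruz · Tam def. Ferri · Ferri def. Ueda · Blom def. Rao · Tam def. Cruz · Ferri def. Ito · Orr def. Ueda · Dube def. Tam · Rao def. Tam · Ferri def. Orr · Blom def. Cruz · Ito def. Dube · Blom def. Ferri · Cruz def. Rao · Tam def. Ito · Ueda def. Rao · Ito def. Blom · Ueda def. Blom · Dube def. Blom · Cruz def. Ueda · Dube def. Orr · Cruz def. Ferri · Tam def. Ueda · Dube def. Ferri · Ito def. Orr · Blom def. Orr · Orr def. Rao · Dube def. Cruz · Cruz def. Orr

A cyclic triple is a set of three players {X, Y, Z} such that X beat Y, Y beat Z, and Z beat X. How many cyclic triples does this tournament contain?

19

Win totals: Ferri 4, Ito 5, Blom 4, Dube 6, Rao 1, Tam 6, Orr 2, Ueda 4, Cruz 4.
A player with w wins dominates both others in C(w,2) triples; summing gives 6 + 10 + 6 + 15 + 0 + 15 + 1 + 6 + 6 = 65 transitive triples.
Total triples C(9,3) = 84, so cyclic triples = 84 − 65 = 19.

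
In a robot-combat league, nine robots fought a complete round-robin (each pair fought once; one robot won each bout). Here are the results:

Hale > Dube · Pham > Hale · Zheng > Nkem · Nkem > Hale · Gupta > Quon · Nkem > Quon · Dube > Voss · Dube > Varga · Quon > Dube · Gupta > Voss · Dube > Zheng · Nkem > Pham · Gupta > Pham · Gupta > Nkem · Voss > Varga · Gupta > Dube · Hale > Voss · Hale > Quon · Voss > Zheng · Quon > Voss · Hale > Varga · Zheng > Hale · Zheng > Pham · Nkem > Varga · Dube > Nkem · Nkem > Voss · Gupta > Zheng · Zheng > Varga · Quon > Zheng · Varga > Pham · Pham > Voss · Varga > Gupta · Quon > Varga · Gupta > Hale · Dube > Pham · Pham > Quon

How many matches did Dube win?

Dube's results: beat Zheng, Voss, Varga, Pham, Nkem; lost to Gupta, Hale, Quon.
That is 5 wins.

5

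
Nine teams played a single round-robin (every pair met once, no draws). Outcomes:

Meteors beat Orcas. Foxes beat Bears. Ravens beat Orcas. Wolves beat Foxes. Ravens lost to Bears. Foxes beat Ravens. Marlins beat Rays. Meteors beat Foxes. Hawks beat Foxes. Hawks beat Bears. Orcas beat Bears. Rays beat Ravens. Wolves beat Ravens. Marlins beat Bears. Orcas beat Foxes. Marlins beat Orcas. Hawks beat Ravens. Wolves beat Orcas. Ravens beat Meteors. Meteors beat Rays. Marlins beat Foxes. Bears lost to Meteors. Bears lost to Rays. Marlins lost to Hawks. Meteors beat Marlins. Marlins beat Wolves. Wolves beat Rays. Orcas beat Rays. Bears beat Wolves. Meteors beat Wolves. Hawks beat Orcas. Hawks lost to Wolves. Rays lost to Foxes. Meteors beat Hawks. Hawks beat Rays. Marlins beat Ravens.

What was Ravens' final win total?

2

Ravens' results: beat Meteors, Orcas; lost to Rays, Bears, Marlins, Wolves, Foxes, Hawks.
That is 2 wins.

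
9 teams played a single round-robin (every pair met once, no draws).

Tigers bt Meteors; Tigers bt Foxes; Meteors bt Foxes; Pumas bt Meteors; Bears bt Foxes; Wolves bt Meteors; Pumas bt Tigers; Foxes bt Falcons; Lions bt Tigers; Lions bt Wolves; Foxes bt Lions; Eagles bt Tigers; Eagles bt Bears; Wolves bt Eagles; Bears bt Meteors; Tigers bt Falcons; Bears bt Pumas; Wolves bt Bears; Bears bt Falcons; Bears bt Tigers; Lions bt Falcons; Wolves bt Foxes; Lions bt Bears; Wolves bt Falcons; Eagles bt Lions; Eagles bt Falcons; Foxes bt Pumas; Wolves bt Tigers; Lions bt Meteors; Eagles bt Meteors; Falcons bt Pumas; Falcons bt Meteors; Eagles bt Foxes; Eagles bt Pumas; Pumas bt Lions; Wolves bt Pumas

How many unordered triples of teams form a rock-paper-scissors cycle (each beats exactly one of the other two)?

Win totals: Bears 5, Foxes 3, Falcons 2, Wolves 7, Eagles 7, Tigers 3, Lions 5, Pumas 3, Meteors 1.
A team with w wins dominates both others in C(w,2) triples; summing gives 10 + 3 + 1 + 21 + 21 + 3 + 10 + 3 + 0 = 72 transitive triples.
Total triples C(9,3) = 84, so cyclic triples = 84 − 72 = 12.

12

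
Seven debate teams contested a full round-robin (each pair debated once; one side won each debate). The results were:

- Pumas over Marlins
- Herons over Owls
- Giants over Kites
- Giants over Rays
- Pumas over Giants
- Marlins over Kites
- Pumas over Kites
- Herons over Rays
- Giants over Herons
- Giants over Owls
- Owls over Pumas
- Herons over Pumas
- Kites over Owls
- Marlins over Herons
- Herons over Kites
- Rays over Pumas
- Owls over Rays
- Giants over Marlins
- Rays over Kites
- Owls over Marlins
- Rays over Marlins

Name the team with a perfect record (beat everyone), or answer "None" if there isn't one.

None

Highest win total is Giants with 5 (out of 6 possible).
Giants lost to Pumas, so no team went undefeated.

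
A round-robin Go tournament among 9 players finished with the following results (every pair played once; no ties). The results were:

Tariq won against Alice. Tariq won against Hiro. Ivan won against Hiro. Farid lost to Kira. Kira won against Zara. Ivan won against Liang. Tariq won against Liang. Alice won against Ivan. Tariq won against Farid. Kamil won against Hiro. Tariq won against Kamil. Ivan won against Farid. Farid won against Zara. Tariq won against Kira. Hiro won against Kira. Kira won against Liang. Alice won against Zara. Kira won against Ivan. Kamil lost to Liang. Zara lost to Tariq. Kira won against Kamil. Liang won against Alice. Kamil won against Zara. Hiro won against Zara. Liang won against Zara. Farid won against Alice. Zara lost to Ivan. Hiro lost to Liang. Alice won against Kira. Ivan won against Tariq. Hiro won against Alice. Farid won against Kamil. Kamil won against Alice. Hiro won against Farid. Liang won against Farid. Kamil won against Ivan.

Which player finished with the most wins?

Win totals: Kira 5, Farid 3, Alice 3, Kamil 4, Hiro 4, Ivan 5, Zara 0, Liang 5, Tariq 7.
Tariq leads with 7 wins (next highest: 5).

Tariq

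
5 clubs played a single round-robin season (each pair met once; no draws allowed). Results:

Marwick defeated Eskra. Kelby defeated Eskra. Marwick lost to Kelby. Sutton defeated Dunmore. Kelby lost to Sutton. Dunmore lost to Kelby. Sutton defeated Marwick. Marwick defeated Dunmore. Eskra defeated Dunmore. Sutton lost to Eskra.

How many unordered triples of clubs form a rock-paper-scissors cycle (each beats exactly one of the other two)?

Win totals: Dunmore 0, Marwick 2, Eskra 2, Sutton 3, Kelby 3.
A club with w wins dominates both others in C(w,2) triples; summing gives 0 + 1 + 1 + 3 + 3 = 8 transitive triples.
Total triples C(5,3) = 10, so cyclic triples = 10 − 8 = 2.

2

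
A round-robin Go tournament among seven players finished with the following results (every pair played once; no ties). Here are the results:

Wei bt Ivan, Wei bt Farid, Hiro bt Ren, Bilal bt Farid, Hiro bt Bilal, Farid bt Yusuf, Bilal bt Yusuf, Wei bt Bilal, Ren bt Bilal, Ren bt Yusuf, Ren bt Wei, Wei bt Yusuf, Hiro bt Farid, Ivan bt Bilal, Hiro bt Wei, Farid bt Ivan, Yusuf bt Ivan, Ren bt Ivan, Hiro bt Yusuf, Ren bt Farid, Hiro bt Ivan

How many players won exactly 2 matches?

Win totals: Yusuf 1, Bilal 2, Wei 4, Farid 2, Hiro 6, Ivan 1, Ren 5.
Exactly 2: Bilal, Farid — 2 players.

2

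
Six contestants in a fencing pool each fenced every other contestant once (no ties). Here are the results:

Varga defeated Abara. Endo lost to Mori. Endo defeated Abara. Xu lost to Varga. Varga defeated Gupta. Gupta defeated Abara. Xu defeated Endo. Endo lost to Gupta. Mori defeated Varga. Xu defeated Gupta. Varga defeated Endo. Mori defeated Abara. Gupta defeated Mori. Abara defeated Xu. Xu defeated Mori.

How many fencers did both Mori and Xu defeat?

Mori beat: Varga, Abara, Endo.
Xu beat: Gupta, Mori, Endo.
Both beat: Endo — 1.

1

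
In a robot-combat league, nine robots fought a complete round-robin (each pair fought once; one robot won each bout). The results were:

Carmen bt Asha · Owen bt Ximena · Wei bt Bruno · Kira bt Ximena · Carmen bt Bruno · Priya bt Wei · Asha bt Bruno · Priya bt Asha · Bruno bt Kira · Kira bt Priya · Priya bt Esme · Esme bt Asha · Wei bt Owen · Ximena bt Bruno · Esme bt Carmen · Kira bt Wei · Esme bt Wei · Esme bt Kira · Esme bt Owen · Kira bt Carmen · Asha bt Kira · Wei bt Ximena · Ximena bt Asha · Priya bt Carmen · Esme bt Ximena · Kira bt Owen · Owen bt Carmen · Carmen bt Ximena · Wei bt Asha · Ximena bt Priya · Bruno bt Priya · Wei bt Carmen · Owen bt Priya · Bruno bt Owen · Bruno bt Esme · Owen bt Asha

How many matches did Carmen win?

3

Carmen's results: beat Bruno, Asha, Ximena; lost to Owen, Kira, Wei, Priya, Esme.
That is 3 wins.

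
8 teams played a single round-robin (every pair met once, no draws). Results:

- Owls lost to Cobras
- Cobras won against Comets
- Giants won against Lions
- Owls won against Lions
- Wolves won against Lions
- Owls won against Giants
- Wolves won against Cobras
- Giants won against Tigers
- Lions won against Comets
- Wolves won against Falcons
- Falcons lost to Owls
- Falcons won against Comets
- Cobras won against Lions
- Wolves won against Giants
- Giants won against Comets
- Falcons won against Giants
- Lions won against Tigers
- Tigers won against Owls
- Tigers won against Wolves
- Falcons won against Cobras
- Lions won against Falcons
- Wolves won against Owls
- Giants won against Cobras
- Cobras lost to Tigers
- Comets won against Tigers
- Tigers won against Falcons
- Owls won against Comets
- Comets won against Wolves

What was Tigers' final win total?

Tigers' results: beat Cobras, Falcons, Owls, Wolves; lost to Giants, Comets, Lions.
That is 4 wins.

4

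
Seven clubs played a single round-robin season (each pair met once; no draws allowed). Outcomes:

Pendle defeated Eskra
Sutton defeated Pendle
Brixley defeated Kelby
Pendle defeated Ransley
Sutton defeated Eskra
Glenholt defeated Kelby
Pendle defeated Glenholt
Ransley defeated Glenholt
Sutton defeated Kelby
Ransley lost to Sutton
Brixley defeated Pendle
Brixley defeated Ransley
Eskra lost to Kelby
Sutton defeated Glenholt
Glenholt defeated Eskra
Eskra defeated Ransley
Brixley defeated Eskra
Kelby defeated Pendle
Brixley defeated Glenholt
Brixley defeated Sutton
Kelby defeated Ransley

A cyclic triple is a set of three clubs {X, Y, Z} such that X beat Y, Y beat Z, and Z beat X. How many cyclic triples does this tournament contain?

3

Win totals: Glenholt 2, Kelby 3, Brixley 6, Eskra 1, Sutton 5, Ransley 1, Pendle 3.
A club with w wins dominates both others in C(w,2) triples; summing gives 1 + 3 + 15 + 0 + 10 + 0 + 3 = 32 transitive triples.
Total triples C(7,3) = 35, so cyclic triples = 35 − 32 = 3.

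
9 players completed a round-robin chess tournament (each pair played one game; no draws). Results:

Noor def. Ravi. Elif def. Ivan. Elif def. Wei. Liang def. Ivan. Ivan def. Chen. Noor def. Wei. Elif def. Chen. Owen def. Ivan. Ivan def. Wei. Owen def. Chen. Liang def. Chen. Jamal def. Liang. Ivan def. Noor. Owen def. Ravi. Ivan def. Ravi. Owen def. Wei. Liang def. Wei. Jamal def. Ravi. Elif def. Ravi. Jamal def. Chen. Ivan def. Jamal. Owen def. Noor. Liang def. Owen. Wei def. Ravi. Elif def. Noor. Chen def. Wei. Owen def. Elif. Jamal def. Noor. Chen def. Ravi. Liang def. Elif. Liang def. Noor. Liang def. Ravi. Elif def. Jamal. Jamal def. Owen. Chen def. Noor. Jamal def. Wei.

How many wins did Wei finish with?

Wei's results: beat Ravi; lost to Jamal, Elif, Noor, Chen, Liang, Owen, Ivan.
That is 1 win.

1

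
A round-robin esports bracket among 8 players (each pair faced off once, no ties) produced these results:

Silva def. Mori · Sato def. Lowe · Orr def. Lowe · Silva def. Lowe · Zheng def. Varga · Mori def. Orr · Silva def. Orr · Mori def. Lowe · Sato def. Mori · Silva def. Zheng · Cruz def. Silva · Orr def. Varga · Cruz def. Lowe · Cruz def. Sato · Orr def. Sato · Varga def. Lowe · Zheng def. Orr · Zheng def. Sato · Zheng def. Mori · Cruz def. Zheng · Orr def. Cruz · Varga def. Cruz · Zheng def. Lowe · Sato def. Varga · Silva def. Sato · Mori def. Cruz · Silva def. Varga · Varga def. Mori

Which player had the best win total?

Win totals: Orr 4, Mori 3, Silva 6, Varga 3, Cruz 4, Zheng 5, Sato 3, Lowe 0.
Silva leads with 6 wins (next highest: 5).

Silva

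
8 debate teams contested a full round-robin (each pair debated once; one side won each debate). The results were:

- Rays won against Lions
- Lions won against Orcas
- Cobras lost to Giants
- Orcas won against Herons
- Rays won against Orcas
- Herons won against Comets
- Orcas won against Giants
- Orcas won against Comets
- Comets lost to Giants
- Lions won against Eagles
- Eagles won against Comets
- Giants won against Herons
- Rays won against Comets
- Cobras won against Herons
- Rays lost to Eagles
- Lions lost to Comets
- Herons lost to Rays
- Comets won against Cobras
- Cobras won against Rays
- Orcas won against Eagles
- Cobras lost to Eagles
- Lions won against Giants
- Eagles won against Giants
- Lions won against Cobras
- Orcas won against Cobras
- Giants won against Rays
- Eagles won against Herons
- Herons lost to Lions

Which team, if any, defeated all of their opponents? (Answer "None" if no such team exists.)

Highest win total is Orcas with 5 (out of 7 possible).
Orcas lost to Rays, Lions, so no team went undefeated.

None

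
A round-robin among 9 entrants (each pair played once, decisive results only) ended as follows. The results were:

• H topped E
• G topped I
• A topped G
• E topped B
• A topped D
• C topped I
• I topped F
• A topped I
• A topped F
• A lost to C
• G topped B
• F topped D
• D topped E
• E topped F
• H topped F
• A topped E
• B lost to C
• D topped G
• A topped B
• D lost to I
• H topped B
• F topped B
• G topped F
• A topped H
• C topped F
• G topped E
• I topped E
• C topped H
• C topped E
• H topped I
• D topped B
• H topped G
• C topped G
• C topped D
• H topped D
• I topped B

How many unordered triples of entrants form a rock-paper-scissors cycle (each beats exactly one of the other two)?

Win totals: A 7, B 0, C 8, D 3, E 2, F 2, G 4, H 6, I 4.
An entrant with w wins dominates both others in C(w,2) triples; summing gives 21 + 0 + 28 + 3 + 1 + 1 + 6 + 15 + 6 = 81 transitive triples.
Total triples C(9,3) = 84, so cyclic triples = 84 − 81 = 3.

3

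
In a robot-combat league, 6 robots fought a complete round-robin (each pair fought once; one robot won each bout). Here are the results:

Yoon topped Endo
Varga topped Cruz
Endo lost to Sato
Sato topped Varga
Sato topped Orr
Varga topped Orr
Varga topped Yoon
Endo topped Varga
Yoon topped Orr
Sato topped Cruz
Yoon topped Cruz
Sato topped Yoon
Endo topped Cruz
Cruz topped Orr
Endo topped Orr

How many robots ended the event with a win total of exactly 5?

1

Win totals: Cruz 1, Varga 3, Endo 3, Sato 5, Yoon 3, Orr 0.
Exactly 5: Sato — 1 robot.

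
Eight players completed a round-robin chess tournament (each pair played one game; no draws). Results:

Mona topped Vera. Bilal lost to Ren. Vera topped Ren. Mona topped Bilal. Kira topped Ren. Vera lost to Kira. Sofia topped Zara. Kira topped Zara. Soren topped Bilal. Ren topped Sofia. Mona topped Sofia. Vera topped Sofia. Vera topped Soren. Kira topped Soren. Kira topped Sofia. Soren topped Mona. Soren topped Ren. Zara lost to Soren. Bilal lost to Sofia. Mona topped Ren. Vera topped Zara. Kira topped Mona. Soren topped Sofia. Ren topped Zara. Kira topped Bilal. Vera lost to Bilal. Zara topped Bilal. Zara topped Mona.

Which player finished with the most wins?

Win totals: Ren 3, Sofia 2, Bilal 1, Zara 2, Vera 4, Mona 4, Kira 7, Soren 5.
Kira leads with 7 wins (next highest: 5).

Kira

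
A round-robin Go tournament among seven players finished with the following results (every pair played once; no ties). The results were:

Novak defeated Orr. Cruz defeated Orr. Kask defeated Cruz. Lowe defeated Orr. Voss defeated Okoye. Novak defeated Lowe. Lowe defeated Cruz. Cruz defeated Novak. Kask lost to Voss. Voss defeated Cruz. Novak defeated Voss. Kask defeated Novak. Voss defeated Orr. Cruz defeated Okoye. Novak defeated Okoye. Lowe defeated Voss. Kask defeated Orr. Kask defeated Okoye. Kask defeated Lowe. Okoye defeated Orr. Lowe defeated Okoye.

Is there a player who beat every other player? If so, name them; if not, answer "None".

Highest win total is Kask with 5 (out of 6 possible).
Kask lost to Voss, so no player went undefeated.

None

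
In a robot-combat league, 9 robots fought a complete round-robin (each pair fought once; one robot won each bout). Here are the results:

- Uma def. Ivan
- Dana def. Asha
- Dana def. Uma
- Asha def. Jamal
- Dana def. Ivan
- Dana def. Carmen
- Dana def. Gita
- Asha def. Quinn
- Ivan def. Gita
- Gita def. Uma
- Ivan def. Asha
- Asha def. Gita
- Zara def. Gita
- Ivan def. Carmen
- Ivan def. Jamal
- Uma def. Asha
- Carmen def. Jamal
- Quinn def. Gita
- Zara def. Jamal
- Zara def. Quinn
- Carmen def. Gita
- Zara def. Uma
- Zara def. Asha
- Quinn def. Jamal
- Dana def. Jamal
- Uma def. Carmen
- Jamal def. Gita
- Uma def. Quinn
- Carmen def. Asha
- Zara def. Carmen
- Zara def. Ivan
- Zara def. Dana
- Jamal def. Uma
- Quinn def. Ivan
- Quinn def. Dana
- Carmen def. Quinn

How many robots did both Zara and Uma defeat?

Zara beat: Quinn, Gita, Dana, Jamal, Carmen, Ivan, Uma, Asha.
Uma beat: Quinn, Carmen, Ivan, Asha.
Both beat: Quinn, Carmen, Ivan, Asha — 4.

4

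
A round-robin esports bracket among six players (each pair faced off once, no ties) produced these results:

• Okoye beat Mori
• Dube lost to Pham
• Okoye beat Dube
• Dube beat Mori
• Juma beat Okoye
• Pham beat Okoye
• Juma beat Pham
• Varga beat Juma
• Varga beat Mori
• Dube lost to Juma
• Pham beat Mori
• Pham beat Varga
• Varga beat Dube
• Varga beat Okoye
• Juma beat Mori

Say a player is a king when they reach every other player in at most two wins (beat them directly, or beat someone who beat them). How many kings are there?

Pham reaches everyone (king).
Juma reaches everyone (king).
Varga reaches everyone (king).
Mori cannot reach Pham, Juma, Varga, Dube, Okoye in two steps.
Dube cannot reach Pham, Juma, Varga, Okoye in two steps.
Okoye cannot reach Pham, Juma, Varga in two steps.
Kings: Pham, Juma, Varga — 3.

3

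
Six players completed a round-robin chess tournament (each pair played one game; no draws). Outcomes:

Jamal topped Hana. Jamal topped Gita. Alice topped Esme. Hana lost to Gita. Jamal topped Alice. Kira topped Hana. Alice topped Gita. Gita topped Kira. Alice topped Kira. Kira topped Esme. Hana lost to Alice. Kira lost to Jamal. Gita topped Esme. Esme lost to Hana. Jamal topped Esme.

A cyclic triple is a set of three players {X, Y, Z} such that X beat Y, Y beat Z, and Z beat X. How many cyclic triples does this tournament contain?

0

Of the C(6,3) = 20 triples, the cyclic ones are: none.
That is 0.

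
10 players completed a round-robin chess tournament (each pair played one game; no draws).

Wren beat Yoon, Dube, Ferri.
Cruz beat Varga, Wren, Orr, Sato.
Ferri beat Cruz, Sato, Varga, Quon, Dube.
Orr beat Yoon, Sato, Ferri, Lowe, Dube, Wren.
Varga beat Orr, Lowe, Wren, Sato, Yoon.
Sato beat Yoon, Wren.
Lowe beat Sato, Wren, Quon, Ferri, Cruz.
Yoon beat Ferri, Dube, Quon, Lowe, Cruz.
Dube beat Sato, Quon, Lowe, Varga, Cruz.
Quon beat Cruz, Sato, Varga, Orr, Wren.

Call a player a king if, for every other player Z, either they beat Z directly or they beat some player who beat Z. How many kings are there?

7

Orr reaches everyone (king).
Varga reaches everyone (king).
Wren cannot reach Orr in two steps.
Lowe reaches everyone (king).
Dube reaches everyone (king).
Sato cannot reach Orr, Varga in two steps.
Yoon reaches everyone (king).
Cruz cannot reach Quon in two steps.
Ferri reaches everyone (king).
Quon reaches everyone (king).
Kings: Orr, Varga, Lowe, Dube, Yoon, Ferri, Quon — 7.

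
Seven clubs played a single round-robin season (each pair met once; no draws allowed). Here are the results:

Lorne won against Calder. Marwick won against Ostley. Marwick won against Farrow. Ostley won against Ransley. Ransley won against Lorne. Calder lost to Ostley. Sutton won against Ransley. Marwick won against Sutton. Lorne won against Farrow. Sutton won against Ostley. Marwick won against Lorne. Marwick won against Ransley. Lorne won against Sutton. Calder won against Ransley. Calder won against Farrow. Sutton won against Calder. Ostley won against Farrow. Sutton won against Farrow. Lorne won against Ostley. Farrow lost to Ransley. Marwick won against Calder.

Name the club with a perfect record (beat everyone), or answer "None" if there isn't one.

Marwick

Marwick has 6 wins out of 6 opponents — a perfect record.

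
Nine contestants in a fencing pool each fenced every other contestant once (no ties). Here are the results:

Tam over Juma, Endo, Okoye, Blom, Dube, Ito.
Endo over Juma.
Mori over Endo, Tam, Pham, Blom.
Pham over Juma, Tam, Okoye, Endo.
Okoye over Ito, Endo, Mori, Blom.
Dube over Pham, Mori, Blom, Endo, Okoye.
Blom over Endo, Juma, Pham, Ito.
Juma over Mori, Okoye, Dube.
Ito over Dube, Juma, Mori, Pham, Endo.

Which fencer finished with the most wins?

Win totals: Mori 4, Juma 3, Endo 1, Okoye 4, Blom 4, Tam 6, Dube 5, Pham 4, Ito 5.
Tam leads with 6 wins (next highest: 5).

Tam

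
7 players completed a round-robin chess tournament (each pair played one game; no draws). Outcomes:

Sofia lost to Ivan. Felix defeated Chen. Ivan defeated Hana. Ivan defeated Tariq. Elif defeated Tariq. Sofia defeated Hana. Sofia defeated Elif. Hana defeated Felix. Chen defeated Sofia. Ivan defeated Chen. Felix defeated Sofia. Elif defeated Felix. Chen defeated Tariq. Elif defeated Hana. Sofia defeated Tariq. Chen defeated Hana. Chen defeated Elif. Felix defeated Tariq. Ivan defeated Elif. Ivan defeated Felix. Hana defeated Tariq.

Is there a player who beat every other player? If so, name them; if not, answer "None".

Ivan

Ivan has 6 wins out of 6 opponents — a perfect record.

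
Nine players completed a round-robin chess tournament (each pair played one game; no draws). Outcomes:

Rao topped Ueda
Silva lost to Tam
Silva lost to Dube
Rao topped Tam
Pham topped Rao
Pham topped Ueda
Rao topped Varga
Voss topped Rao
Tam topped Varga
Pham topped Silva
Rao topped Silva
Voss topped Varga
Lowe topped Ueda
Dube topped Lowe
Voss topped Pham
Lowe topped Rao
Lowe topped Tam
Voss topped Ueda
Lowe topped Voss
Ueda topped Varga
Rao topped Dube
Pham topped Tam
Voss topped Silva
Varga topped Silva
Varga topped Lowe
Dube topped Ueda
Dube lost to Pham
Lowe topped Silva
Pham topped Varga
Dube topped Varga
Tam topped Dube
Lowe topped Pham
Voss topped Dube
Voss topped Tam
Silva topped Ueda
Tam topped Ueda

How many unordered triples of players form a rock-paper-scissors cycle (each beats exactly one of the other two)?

10

Win totals: Voss 7, Rao 5, Tam 4, Ueda 1, Pham 6, Lowe 6, Dube 4, Varga 2, Silva 1.
A player with w wins dominates both others in C(w,2) triples; summing gives 21 + 10 + 6 + 0 + 15 + 15 + 6 + 1 + 0 = 74 transitive triples.
Total triples C(9,3) = 84, so cyclic triples = 84 − 74 = 10.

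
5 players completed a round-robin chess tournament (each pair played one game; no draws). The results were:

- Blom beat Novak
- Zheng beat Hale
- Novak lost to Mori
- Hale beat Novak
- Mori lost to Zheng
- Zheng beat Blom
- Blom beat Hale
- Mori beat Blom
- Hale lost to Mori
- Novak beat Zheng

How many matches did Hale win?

1

Hale's results: beat Novak; lost to Mori, Blom, Zheng.
That is 1 win.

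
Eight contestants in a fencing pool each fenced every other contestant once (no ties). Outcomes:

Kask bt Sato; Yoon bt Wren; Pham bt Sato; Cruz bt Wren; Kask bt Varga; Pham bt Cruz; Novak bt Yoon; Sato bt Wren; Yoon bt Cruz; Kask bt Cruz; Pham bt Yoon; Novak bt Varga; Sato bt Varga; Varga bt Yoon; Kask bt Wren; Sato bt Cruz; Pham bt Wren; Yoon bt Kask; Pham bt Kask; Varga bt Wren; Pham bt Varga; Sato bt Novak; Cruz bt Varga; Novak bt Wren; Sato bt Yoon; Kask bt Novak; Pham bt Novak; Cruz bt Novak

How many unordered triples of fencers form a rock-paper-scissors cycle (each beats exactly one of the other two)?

5

Win totals: Pham 7, Sato 5, Kask 5, Varga 2, Yoon 3, Wren 0, Cruz 3, Novak 3.
A fencer with w wins dominates both others in C(w,2) triples; summing gives 21 + 10 + 10 + 1 + 3 + 0 + 3 + 3 = 51 transitive triples.
Total triples C(8,3) = 56, so cyclic triples = 56 − 51 = 5.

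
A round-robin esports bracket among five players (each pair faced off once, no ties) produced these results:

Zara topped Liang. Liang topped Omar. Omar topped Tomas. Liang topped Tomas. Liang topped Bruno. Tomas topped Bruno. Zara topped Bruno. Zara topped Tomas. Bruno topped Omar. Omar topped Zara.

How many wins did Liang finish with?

Liang's results: beat Omar, Tomas, Bruno; lost to Zara.
That is 3 wins.

3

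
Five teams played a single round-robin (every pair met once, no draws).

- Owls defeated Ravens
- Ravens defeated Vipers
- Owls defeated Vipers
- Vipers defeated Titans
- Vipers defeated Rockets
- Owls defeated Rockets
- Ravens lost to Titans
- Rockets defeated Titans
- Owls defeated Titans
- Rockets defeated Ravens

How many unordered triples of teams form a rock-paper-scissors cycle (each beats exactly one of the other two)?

Win totals: Titans 1, Ravens 1, Rockets 2, Owls 4, Vipers 2.
A team with w wins dominates both others in C(w,2) triples; summing gives 0 + 0 + 1 + 6 + 1 = 8 transitive triples.
Total triples C(5,3) = 10, so cyclic triples = 10 − 8 = 2.

2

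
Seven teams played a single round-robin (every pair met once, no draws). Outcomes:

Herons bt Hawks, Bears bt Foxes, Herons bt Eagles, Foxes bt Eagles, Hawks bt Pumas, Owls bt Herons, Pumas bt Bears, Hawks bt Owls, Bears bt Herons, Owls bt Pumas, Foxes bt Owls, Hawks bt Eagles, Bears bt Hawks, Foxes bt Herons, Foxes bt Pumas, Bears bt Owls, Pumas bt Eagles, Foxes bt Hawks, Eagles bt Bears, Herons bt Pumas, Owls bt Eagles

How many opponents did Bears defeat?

Bears' results: beat Owls, Hawks, Herons, Foxes; lost to Eagles, Pumas.
That is 4 wins.

4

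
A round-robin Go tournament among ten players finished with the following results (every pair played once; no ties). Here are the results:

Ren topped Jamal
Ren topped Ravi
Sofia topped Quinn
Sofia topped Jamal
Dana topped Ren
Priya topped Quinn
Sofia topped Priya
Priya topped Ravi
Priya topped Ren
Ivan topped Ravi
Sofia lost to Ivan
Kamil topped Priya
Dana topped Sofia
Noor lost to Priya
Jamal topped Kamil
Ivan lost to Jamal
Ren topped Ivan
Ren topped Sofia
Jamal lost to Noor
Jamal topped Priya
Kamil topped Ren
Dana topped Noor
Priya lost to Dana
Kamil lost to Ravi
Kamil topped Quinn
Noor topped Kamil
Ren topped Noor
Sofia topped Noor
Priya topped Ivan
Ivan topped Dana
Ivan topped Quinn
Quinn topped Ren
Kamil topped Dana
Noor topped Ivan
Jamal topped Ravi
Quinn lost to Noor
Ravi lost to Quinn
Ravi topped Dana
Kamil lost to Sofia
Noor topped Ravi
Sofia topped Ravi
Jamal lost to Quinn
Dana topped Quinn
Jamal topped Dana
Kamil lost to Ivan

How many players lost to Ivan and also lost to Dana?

2

Ivan beat: Quinn, Dana, Ravi, Kamil, Sofia.
Dana beat: Quinn, Priya, Noor, Ren, Sofia.
Both beat: Quinn, Sofia — 2.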